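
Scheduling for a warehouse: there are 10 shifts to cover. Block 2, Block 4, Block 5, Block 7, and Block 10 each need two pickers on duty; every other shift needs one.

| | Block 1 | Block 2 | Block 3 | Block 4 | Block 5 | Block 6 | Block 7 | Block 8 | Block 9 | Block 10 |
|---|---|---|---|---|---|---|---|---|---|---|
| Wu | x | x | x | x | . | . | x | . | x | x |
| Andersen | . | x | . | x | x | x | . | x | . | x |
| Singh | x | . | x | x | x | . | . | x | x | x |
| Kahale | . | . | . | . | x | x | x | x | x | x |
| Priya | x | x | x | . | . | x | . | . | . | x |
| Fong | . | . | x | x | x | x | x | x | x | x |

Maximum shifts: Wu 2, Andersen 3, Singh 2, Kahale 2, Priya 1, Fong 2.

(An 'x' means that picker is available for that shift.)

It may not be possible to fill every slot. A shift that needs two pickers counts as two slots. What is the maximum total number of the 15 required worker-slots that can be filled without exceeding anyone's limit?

12

Total capacity across all pickers is 2+3+2+2+1+2 = 12, and 15 slots are needed, so at most 12 can be filled.
An assignment achieving 12: Block 1→Wu, Block 2→Wu+Andersen, Block 3→Singh, Block 4→Andersen+Singh, Block 5→Andersen+Kahale, Block 6→Priya, Block 7→Kahale+Fong, Block 8→Fong.
Loads: Wu 2/2, Andersen 3/3, Singh 2/2, Kahale 2/2, Priya 1/1, Fong 2/2.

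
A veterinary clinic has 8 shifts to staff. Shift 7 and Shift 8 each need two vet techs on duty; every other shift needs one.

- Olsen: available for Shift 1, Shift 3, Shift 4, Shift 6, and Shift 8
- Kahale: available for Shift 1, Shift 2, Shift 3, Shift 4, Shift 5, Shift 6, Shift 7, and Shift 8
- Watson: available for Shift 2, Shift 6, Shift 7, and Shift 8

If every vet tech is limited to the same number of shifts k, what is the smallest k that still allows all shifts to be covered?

4

With 3 vet techs and 10 worker-slots to fill, someone must work at least ⌈10/3⌉ = 4 shifts, so k ≥ 4.
k = 4 works: Shift 1→Olsen, Shift 2→Kahale, Shift 3→Olsen, Shift 4→Olsen, Shift 5→Kahale, Shift 6→Olsen, Shift 7→Kahale+Watson, Shift 8→Kahale+Watson.
Loads: Olsen 4, Kahale 4, Watson 2 — all ≤ 4.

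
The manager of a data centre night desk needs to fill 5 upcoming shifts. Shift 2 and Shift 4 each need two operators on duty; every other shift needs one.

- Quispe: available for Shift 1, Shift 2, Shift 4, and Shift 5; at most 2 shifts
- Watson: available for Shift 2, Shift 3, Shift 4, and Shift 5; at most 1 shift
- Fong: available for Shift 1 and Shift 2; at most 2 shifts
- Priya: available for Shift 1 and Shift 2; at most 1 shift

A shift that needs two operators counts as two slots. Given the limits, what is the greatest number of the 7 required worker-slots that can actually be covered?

Total capacity across all operators is 2+1+2+1 = 6, and 7 slots are needed, so at most 6 can be filled.
An assignment achieving 6: Shift 1→Fong, Shift 2→Fong+Priya, Shift 3→Watson, Shift 4→Quispe, Shift 5→Quispe.
Loads: Quispe 2/2, Watson 1/1, Fong 2/2, Priya 1/1.

6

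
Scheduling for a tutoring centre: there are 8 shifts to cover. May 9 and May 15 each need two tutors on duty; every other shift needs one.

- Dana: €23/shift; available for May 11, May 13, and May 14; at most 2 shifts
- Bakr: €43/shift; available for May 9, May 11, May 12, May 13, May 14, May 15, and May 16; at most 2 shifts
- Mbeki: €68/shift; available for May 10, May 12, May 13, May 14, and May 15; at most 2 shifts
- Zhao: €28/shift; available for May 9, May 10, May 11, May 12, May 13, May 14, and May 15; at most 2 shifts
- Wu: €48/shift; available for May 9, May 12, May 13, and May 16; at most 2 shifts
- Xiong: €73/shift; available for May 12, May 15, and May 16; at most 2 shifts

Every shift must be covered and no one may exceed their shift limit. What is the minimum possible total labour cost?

€420

Picking the cheapest available tutor for each shift independently would cost €310, but that ignores the shift limits.
An optimal schedule: May 9→Zhao+Bakr, May 10→Zhao, May 11→Dana, May 12→Wu, May 13→Mbeki, May 14→Dana, May 15→Bakr+Mbeki, May 16→Wu.
Total: 28 + 43 + 28 + 23 + 48 + 68 + 23 + 43 + 68 + 48 = €420.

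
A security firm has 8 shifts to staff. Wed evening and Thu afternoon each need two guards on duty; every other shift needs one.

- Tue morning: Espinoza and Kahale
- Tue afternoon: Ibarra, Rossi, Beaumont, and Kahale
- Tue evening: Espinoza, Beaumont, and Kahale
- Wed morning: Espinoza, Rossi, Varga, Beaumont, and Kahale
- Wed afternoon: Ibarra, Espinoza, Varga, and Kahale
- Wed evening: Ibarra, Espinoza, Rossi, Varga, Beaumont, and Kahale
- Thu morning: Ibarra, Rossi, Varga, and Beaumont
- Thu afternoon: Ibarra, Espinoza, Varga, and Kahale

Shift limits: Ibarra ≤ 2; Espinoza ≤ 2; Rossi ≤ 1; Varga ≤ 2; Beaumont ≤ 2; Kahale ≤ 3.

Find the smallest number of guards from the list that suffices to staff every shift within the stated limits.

10 slots to fill and no one can take more than 3, so at least ⌈10/3⌉ = 4 guards are needed.
Any 4 guards together have capacity at most 3+2+2+2 = 9 < 10 slots, so 4 can never suffice.
Ibarra, Espinoza, Rossi, Varga, and Kahale alone can cover everything: Tue morning→Espinoza, Tue afternoon→Ibarra, Tue evening→Espinoza, Wed morning→Rossi, Wed afternoon→Kahale, Wed evening→Varga+Kahale, Thu morning→Ibarra, Thu afternoon→Varga+Kahale.

5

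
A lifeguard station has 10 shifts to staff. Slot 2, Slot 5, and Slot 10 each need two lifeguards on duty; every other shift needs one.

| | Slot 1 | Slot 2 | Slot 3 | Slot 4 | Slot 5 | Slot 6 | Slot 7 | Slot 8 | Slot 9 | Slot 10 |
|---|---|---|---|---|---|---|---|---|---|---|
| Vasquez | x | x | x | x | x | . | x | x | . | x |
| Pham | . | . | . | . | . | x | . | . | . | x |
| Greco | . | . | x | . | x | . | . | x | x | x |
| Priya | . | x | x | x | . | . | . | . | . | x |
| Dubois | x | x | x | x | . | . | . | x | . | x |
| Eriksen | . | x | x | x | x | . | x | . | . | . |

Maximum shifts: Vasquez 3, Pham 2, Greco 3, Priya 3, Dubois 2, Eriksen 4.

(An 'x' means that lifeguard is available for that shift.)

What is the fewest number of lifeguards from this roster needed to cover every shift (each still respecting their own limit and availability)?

5

13 slots to fill and no one can take more than 4, so at least ⌈13/4⌉ = 4 lifeguards are needed.
No set of 4 lifeguards can cover every shift (each such set leaves at least one shift with no one available or exceeds a cap).
Vasquez, Pham, Greco, Priya, and Dubois alone can cover everything: Slot 1→Vasquez, Slot 2→Priya+Dubois, Slot 3→Priya, Slot 4→Priya, Slot 5→Vasquez+Greco, Slot 6→Pham, Slot 7→Vasquez, Slot 8→Greco, Slot 9→Greco, Slot 10→Pham+Dubois.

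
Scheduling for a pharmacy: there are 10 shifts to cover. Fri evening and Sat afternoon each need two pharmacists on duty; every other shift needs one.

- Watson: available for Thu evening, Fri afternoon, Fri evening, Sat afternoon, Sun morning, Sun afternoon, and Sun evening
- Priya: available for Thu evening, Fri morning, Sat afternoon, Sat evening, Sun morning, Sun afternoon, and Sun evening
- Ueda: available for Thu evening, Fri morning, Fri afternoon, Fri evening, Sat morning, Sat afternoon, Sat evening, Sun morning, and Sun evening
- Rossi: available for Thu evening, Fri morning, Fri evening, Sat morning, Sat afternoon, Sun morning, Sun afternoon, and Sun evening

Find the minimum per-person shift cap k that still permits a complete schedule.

With 4 pharmacists and 12 worker-slots to fill, someone must work at least ⌈12/4⌉ = 3 shifts, so k ≥ 3.
k = 3 works: Thu evening→Priya, Fri morning→Priya, Fri afternoon→Watson, Fri evening→Watson+Ueda, Sat morning→Ueda, Sat afternoon→Ueda+Rossi, Sat evening→Priya, Sun morning→Rossi, Sun afternoon→Watson, Sun evening→Rossi.
Loads: Watson 3, Priya 3, Ueda 3, Rossi 3 — all ≤ 3.

3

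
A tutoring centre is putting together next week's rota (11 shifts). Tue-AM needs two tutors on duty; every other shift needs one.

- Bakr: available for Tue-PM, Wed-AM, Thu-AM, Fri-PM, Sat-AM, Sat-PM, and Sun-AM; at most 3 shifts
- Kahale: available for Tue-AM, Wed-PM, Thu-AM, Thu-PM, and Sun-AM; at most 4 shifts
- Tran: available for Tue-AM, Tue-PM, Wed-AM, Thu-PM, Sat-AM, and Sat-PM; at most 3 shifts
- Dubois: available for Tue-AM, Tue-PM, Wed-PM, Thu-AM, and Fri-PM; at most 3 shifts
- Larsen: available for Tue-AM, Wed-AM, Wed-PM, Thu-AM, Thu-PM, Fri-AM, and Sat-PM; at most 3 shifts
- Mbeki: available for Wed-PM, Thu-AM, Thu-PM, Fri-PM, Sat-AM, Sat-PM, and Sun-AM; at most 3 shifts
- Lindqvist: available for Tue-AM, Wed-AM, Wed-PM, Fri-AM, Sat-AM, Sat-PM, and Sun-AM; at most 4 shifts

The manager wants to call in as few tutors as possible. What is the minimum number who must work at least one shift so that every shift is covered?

12 slots to fill and no one can take more than 4, so at least ⌈12/4⌉ = 3 tutors are needed.
Any 3 tutors together have capacity at most 4+4+3 = 11 < 12 slots, so 3 can never suffice.
Bakr, Kahale, Tran, and Larsen alone can cover everything: Tue-AM→Kahale+Tran, Tue-PM→Bakr, Wed-AM→Tran, Wed-PM→Kahale, Thu-AM→Kahale, Thu-PM→Tran, Fri-AM→Larsen, Fri-PM→Bakr, Sat-AM→Bakr, Sat-PM→Larsen, Sun-AM→Kahale.

4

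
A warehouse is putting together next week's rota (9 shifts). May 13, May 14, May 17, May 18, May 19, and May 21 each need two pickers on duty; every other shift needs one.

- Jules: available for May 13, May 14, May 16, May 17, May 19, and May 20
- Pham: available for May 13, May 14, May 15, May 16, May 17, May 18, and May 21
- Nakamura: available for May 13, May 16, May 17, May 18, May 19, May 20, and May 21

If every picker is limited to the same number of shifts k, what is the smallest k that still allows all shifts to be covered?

With 3 pickers and 15 worker-slots to fill, someone must work at least ⌈15/3⌉ = 5 shifts, so k ≥ 5.
k = 5 works: May 13→Jules+Pham, May 14→Jules+Pham, May 15→Pham, May 16→Nakamura, May 17→Jules+Nakamura, May 18→Pham+Nakamura, May 19→Jules+Nakamura, May 20→Jules, May 21→Pham+Nakamura.
Loads: Jules 5, Pham 5, Nakamura 5 — all ≤ 5.

5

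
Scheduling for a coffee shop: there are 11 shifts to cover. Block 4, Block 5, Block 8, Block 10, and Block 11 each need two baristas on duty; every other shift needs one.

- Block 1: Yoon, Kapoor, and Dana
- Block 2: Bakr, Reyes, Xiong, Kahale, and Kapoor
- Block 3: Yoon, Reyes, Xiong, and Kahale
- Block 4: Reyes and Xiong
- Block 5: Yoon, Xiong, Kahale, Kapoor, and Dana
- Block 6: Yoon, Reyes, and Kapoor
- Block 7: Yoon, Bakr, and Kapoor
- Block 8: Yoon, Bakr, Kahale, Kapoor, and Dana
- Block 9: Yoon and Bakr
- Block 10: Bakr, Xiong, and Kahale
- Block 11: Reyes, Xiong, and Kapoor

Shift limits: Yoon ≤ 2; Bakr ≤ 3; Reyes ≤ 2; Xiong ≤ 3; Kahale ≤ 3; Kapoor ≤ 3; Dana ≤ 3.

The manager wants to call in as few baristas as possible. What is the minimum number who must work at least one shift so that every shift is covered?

6

16 slots to fill and no one can take more than 3, so at least ⌈16/3⌉ = 6 baristas are needed.
Yoon, Bakr, Reyes, Xiong, Kahale, and Kapoor alone can cover everything: Block 1→Yoon, Block 2→Bakr, Block 3→Kahale, Block 4→Reyes+Xiong, Block 5→Kahale+Kapoor, Block 6→Reyes, Block 7→Bakr, Block 8→Kahale+Kapoor, Block 9→Yoon, Block 10→Bakr+Xiong, Block 11→Xiong+Kapoor.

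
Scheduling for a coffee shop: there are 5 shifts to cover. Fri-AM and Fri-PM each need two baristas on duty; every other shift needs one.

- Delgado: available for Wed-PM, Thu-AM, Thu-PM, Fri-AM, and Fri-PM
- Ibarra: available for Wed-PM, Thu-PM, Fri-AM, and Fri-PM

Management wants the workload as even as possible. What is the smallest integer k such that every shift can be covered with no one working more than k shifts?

4

With 2 baristas and 7 worker-slots to fill, someone must work at least ⌈7/2⌉ = 4 shifts, so k ≥ 4.
k = 4 works: Wed-PM→Delgado, Thu-AM→Delgado, Thu-PM→Ibarra, Fri-AM→Delgado+Ibarra, Fri-PM→Delgado+Ibarra.
Loads: Delgado 4, Ibarra 3 — all ≤ 4.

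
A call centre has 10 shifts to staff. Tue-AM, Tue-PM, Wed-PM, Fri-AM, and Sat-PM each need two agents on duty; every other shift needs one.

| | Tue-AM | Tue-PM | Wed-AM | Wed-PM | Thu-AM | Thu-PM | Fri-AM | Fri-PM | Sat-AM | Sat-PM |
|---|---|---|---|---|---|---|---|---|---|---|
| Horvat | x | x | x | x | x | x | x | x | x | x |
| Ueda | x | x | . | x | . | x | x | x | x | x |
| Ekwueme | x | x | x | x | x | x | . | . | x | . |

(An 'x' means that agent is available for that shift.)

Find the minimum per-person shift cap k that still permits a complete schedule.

5

With 3 agents and 15 worker-slots to fill, someone must work at least ⌈15/3⌉ = 5 shifts, so k ≥ 5.
k = 5 works: Tue-AM→Ueda+Ekwueme, Tue-PM→Ueda+Ekwueme, Wed-AM→Horvat, Wed-PM→Ueda+Ekwueme, Thu-AM→Horvat, Thu-PM→Ekwueme, Fri-AM→Horvat+Ueda, Fri-PM→Horvat, Sat-AM→Ekwueme, Sat-PM→Horvat+Ueda.
Loads: Horvat 5, Ueda 5, Ekwueme 5 — all ≤ 5.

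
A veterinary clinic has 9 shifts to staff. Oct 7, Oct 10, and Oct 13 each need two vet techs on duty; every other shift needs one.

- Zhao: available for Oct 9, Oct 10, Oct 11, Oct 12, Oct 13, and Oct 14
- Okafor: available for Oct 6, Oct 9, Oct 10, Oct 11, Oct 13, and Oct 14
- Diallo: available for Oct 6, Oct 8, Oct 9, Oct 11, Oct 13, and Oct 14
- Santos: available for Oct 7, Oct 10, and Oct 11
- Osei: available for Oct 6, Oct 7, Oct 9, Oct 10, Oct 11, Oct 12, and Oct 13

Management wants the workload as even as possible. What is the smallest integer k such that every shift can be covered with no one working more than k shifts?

With 5 vet techs and 12 worker-slots to fill, someone must work at least ⌈12/5⌉ = 3 shifts, so k ≥ 3.
k = 3 works: Oct 6→Okafor, Oct 7→Santos+Osei, Oct 8→Diallo, Oct 9→Zhao, Oct 10→Okafor+Santos, Oct 11→Okafor, Oct 12→Zhao, Oct 13→Diallo+Osei, Oct 14→Zhao.
Loads: Zhao 3, Okafor 3, Diallo 2, Santos 2, Osei 2 — all ≤ 3.

3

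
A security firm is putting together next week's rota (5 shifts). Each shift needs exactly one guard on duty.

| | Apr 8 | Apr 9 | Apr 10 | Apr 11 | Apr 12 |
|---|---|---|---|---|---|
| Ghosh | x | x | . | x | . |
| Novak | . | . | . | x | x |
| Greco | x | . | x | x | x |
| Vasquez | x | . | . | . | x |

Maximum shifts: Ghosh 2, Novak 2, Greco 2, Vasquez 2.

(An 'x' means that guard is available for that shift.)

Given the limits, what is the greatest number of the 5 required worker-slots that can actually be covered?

5

Total capacity across all guards is 2+2+2+2 = 8, and 5 slots are needed, so at most 5 can be filled.
An assignment achieving 5: Apr 8→Ghosh, Apr 9→Ghosh, Apr 10→Greco, Apr 11→Novak, Apr 12→Novak.
Loads: Ghosh 2/2, Novak 2/2, Greco 1/2, Vasquez 0/2.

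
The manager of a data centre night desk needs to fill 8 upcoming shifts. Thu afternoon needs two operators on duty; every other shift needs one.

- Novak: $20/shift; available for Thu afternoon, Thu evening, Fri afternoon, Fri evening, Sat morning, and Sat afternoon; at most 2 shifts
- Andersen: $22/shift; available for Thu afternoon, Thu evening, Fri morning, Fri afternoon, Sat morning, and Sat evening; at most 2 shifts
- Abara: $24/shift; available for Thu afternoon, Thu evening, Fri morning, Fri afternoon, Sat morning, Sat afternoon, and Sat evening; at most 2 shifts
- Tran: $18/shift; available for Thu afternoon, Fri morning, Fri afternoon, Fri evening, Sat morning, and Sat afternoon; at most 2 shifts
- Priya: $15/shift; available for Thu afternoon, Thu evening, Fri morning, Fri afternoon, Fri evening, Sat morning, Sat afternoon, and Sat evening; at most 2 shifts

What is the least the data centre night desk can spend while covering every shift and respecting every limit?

$174

Picking the cheapest available operator for each shift independently would cost $138, but that ignores the shift limits.
An optimal schedule: Thu afternoon→Andersen+Abara, Thu evening→Novak, Fri morning→Tran, Fri afternoon→Novak, Fri evening→Priya, Sat morning→Andersen, Sat afternoon→Tran, Sat evening→Priya.
Total: 22 + 24 + 20 + 18 + 20 + 15 + 22 + 18 + 15 = $174.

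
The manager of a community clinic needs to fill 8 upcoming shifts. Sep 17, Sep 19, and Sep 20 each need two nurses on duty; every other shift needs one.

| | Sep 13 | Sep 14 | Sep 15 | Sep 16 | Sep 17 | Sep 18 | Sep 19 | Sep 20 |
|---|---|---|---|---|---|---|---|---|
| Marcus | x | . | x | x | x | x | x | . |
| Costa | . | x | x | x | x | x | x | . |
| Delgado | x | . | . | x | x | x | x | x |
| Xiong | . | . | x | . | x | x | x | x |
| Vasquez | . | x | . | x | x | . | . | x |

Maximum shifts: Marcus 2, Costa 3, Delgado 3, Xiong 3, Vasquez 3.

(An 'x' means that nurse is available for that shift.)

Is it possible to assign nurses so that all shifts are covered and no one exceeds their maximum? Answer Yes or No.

One valid schedule: Sep 13→Marcus, Sep 14→Costa, Sep 15→Marcus, Sep 16→Costa, Sep 17→Delgado+Xiong, Sep 18→Costa, Sep 19→Delgado+Xiong, Sep 20→Delgado+Xiong.
Loads: Marcus 2/2, Costa 3/3, Delgado 3/3, Xiong 3/3, Vasquez 0/3 — all within limits.

Yes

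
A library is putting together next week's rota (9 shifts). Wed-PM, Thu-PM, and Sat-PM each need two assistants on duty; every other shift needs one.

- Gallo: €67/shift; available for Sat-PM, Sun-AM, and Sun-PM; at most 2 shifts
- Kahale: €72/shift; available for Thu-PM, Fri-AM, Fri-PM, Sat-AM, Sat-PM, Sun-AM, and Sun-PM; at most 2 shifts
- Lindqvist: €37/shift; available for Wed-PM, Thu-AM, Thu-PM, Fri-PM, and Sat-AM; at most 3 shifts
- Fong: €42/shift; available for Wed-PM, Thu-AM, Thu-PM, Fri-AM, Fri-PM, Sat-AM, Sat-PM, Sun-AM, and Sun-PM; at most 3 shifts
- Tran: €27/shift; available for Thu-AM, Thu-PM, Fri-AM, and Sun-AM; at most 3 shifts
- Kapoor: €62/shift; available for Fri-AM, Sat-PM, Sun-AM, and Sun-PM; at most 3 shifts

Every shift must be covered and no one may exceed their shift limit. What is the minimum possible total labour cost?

€504

Wed-PM can only be covered by Lindqvist and Fong, so that assignment is forced.
Picking the cheapest available assistant for each shift independently would cost €444, but that ignores the shift limits.
An optimal schedule: Wed-PM→Lindqvist+Fong, Thu-AM→Tran, Thu-PM→Tran+Fong, Fri-AM→Tran, Fri-PM→Lindqvist, Sat-AM→Lindqvist, Sat-PM→Fong+Kapoor, Sun-AM→Kapoor, Sun-PM→Kapoor.
Total: 37 + 42 + 27 + 27 + 42 + 27 + 37 + 37 + 42 + 62 + 62 + 62 = €504.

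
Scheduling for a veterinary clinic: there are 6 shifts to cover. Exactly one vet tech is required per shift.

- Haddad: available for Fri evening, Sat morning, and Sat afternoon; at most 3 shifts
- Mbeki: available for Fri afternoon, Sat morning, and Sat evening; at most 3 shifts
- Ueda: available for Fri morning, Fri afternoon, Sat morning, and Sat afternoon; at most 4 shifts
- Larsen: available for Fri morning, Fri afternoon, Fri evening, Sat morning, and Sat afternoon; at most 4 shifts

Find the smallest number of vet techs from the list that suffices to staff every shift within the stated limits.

2

6 slots to fill and no one can take more than 4, so at least ⌈6/4⌉ = 2 vet techs are needed.
Mbeki and Larsen alone can cover everything: Fri morning→Larsen, Fri afternoon→Mbeki, Fri evening→Larsen, Sat morning→Mbeki, Sat afternoon→Larsen, Sat evening→Mbeki.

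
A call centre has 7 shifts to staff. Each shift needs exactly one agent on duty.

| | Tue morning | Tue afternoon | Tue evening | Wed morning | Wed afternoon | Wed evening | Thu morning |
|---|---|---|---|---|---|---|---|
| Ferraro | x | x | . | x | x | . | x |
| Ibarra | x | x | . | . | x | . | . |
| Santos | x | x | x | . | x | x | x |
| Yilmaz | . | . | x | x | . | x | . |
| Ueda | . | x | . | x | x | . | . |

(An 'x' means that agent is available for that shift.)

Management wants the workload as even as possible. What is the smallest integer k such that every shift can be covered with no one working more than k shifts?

2

With 5 agents and 7 worker-slots to fill, someone must work at least ⌈7/5⌉ = 2 shifts, so k ≥ 2.
k = 2 works: Tue morning→Ferraro, Tue afternoon→Ibarra, Tue evening→Santos, Wed morning→Yilmaz, Wed afternoon→Ibarra, Wed evening→Santos, Thu morning→Ferraro.
Loads: Ferraro 2, Ibarra 2, Santos 2, Yilmaz 1, Ueda 0 — all ≤ 2.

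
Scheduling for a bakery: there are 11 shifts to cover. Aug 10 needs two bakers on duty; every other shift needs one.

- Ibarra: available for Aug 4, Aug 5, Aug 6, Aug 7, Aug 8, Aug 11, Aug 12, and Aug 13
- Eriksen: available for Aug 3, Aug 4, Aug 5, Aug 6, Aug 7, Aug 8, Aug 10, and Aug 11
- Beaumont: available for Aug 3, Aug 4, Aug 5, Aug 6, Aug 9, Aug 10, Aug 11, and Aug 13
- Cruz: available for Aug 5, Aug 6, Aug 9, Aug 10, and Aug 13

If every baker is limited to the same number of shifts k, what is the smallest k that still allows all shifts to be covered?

With 4 bakers and 12 worker-slots to fill, someone must work at least ⌈12/4⌉ = 3 shifts, so k ≥ 3.
k = 3 works: Aug 3→Eriksen, Aug 4→Eriksen, Aug 5→Cruz, Aug 6→Cruz, Aug 7→Ibarra, Aug 8→Ibarra, Aug 9→Beaumont, Aug 10→Eriksen+Beaumont, Aug 11→Beaumont, Aug 12→Ibarra, Aug 13→Cruz.
Loads: Ibarra 3, Eriksen 3, Beaumont 3, Cruz 3 — all ≤ 3.

3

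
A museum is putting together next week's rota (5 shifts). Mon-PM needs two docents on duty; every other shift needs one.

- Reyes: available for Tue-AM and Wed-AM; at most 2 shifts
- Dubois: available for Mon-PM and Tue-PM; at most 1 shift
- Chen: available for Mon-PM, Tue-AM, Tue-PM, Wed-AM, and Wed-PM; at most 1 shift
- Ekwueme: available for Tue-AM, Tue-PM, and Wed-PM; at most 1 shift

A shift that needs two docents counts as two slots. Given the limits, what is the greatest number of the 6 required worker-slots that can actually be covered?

Total capacity across all docents is 2+1+1+1 = 5, and 6 slots are needed, so at most 5 can be filled.
An assignment achieving 5: Mon-PM→Dubois+Chen, Tue-AM→Reyes, Wed-AM→Reyes, Wed-PM→Ekwueme.
Loads: Reyes 2/2, Dubois 1/1, Chen 1/1, Ekwueme 1/1.

5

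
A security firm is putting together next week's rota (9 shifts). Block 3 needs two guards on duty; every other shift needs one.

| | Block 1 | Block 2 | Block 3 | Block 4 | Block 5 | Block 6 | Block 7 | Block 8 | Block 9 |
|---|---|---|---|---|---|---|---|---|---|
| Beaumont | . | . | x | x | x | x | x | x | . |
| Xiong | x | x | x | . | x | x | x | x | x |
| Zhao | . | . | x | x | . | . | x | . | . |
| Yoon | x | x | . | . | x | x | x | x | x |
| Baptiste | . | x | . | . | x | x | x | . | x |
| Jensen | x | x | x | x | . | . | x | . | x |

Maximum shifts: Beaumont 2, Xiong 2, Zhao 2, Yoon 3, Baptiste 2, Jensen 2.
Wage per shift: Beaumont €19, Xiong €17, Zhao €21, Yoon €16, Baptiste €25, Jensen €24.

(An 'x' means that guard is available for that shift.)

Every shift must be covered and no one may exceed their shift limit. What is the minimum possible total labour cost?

Picking the cheapest available guard for each shift independently would cost €167, but that ignores the shift limits.
An optimal schedule: Block 1→Xiong, Block 2→Xiong, Block 3→Zhao+Jensen, Block 4→Beaumont, Block 5→Yoon, Block 6→Yoon, Block 7→Zhao, Block 8→Beaumont, Block 9→Yoon.
Total: 17 + 17 + 21 + 24 + 19 + 16 + 16 + 21 + 19 + 16 = €186.

€186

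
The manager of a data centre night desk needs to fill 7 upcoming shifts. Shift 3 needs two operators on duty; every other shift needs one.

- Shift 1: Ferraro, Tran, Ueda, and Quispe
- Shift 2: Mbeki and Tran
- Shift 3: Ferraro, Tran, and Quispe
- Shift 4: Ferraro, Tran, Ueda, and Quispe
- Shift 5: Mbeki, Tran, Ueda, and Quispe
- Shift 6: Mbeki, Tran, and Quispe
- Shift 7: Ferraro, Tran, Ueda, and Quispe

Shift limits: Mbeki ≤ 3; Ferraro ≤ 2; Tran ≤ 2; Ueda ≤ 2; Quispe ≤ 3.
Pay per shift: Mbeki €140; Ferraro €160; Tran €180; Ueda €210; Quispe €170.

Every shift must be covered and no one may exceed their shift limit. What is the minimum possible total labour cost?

€1250

Picking the cheapest available operator for each shift independently would cost €1230, but that ignores the shift limits.
An optimal schedule: Shift 1→Ferraro, Shift 2→Mbeki, Shift 3→Ferraro+Quispe, Shift 4→Quispe, Shift 5→Mbeki, Shift 6→Mbeki, Shift 7→Quispe.
Total: 160 + 140 + 160 + 170 + 170 + 140 + 140 + 170 = €1250.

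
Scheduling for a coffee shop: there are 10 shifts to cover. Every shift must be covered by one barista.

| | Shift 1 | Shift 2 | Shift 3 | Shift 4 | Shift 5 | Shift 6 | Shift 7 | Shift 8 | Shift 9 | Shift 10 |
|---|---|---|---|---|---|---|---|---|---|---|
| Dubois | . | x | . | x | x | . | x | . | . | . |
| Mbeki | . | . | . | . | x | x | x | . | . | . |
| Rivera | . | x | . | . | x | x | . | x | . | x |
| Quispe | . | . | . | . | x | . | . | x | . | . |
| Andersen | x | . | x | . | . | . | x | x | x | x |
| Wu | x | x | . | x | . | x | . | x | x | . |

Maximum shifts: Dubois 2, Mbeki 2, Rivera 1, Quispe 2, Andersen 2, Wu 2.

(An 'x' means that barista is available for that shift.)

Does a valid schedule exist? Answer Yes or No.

Yes

Shift 3 can only be covered by Andersen, so that assignment is forced.
One valid schedule: Shift 1→Andersen, Shift 2→Dubois, Shift 3→Andersen, Shift 4→Dubois, Shift 5→Quispe, Shift 6→Mbeki, Shift 7→Mbeki, Shift 8→Quispe, Shift 9→Wu, Shift 10→Rivera.
Loads: Dubois 2/2, Mbeki 2/2, Rivera 1/1, Quispe 2/2, Andersen 2/2, Wu 1/2 — all within limits.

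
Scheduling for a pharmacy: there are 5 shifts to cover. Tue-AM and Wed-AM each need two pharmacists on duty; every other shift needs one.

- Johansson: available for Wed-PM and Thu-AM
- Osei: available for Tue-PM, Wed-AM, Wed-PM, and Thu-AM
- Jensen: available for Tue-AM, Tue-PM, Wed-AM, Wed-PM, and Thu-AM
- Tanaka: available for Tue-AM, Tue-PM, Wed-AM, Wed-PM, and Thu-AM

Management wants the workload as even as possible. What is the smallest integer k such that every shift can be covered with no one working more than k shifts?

With 4 pharmacists and 7 worker-slots to fill, someone must work at least ⌈7/4⌉ = 2 shifts, so k ≥ 2.
k = 2 works: Tue-AM→Jensen+Tanaka, Tue-PM→Osei, Wed-AM→Osei+Jensen, Wed-PM→Johansson, Thu-AM→Johansson.
Loads: Johansson 2, Osei 2, Jensen 2, Tanaka 1 — all ≤ 2.

2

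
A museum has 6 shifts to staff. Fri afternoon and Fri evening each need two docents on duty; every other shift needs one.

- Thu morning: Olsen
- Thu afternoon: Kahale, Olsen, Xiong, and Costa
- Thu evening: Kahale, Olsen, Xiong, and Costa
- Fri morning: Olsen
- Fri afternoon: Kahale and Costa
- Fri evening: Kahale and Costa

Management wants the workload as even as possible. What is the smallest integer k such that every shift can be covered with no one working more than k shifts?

2

With 4 docents and 8 worker-slots to fill, someone must work at least ⌈8/4⌉ = 2 shifts, so k ≥ 2.
k = 2 works: Thu morning→Olsen, Thu afternoon→Xiong, Thu evening→Xiong, Fri morning→Olsen, Fri afternoon→Kahale+Costa, Fri evening→Kahale+Costa.
Loads: Kahale 2, Olsen 2, Xiong 2, Costa 2 — all ≤ 2.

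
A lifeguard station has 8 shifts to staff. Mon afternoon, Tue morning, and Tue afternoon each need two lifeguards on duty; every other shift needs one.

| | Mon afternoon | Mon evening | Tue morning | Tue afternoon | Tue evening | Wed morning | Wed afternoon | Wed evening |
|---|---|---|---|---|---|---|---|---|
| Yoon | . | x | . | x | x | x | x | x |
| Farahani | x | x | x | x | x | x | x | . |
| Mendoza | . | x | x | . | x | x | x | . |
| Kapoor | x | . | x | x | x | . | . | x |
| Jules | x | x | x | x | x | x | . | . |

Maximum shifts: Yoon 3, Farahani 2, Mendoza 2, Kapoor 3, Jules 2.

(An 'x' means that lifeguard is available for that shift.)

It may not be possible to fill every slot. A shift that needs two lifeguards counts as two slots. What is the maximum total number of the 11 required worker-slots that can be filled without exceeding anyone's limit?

11

Total capacity across all lifeguards is 3+2+2+3+2 = 12, and 11 slots are needed, so at most 11 can be filled.
An assignment achieving 11: Mon afternoon→Farahani+Kapoor, Mon evening→Yoon, Tue morning→Farahani+Mendoza, Tue afternoon→Kapoor+Jules, Tue evening→Kapoor, Wed morning→Mendoza, Wed afternoon→Yoon, Wed evening→Yoon.
Loads: Yoon 3/3, Farahani 2/2, Mendoza 2/2, Kapoor 3/3, Jules 1/2.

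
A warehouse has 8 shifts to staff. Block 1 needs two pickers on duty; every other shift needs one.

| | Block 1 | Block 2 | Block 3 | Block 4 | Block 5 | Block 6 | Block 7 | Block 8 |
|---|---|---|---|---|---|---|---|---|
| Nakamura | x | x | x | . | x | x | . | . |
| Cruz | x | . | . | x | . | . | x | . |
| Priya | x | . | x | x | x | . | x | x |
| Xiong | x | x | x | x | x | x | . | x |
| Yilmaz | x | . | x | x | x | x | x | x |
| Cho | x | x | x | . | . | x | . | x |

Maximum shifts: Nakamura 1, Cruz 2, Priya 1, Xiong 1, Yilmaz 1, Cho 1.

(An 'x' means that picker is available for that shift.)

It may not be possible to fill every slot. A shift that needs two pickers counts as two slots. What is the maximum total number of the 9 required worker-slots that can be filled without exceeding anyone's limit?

7

Total capacity across all pickers is 1+2+1+1+1+1 = 7, and 9 slots are needed, so at most 7 can be filled.
An assignment achieving 7: Block 2→Nakamura, Block 3→Cho, Block 4→Cruz, Block 5→Priya, Block 6→Xiong, Block 7→Cruz, Block 8→Yilmaz.
Loads: Nakamura 1/1, Cruz 2/2, Priya 1/1, Xiong 1/1, Yilmaz 1/1, Cho 1/1.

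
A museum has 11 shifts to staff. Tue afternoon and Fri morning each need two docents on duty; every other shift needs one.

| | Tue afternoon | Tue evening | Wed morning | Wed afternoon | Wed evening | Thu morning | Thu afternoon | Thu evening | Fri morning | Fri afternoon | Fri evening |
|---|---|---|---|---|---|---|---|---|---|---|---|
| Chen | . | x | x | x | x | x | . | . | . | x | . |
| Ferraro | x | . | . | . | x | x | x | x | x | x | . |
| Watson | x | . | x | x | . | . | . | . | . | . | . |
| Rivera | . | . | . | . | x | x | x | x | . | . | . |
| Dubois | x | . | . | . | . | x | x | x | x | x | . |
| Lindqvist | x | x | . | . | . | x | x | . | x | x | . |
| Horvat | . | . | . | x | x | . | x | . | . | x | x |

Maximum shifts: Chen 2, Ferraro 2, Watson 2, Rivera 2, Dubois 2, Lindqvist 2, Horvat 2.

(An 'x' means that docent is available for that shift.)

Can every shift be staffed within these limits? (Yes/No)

Yes

Fri evening can only be covered by Horvat, so that assignment is forced.
One valid schedule: Tue afternoon→Watson+Lindqvist, Tue evening→Chen, Wed morning→Chen, Wed afternoon→Watson, Wed evening→Rivera, Thu morning→Rivera, Thu afternoon→Dubois, Thu evening→Ferraro, Fri morning→Ferraro+Dubois, Fri afternoon→Lindqvist, Fri evening→Horvat.
Loads: Chen 2/2, Ferraro 2/2, Watson 2/2, Rivera 2/2, Dubois 2/2, Lindqvist 2/2, Horvat 1/2 — all within limits.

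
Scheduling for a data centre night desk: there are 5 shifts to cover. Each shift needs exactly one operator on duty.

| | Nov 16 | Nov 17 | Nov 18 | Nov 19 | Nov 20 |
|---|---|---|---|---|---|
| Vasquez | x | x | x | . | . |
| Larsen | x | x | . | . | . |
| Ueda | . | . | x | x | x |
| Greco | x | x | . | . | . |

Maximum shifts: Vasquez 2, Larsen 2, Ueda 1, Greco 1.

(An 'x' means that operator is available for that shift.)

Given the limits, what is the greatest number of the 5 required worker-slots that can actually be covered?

Total capacity across all operators is 2+2+1+1 = 6, and 5 slots are needed, so at most 5 can be filled.
Shifts {Nov 19, Nov 20} need 2 slots but only Ueda are available for them, supplying at most 1 — so at least 1 slot must go unfilled.
An assignment achieving 4: Nov 16→Vasquez, Nov 17→Larsen, Nov 18→Vasquez, Nov 19→Ueda.
Loads: Vasquez 2/2, Larsen 1/2, Ueda 1/1, Greco 0/1.

4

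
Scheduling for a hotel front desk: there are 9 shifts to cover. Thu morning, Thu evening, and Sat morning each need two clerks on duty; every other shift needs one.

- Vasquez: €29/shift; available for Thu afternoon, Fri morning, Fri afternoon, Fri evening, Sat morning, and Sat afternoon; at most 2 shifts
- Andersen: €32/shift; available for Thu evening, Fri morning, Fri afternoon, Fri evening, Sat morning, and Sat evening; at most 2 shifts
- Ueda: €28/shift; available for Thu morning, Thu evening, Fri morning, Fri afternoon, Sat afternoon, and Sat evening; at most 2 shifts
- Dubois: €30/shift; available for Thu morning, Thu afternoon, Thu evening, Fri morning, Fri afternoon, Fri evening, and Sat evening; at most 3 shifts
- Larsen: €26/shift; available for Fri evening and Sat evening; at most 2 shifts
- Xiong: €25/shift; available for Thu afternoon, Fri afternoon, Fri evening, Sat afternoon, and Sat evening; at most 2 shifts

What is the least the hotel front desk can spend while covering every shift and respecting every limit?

Thu morning can only be covered by Ueda and Dubois, so that assignment is forced.
Sat morning can only be covered by Vasquez and Andersen, so that assignment is forced.
Picking the cheapest available clerk for each shift independently would cost €330, but that ignores the shift limits.
An optimal schedule: Thu morning→Ueda+Dubois, Thu afternoon→Xiong, Thu evening→Ueda+Dubois, Fri morning→Vasquez, Fri afternoon→Dubois, Fri evening→Larsen, Sat morning→Vasquez+Andersen, Sat afternoon→Xiong, Sat evening→Larsen.
Total: 28 + 30 + 25 + 28 + 30 + 29 + 30 + 26 + 29 + 32 + 25 + 26 = €338.

€338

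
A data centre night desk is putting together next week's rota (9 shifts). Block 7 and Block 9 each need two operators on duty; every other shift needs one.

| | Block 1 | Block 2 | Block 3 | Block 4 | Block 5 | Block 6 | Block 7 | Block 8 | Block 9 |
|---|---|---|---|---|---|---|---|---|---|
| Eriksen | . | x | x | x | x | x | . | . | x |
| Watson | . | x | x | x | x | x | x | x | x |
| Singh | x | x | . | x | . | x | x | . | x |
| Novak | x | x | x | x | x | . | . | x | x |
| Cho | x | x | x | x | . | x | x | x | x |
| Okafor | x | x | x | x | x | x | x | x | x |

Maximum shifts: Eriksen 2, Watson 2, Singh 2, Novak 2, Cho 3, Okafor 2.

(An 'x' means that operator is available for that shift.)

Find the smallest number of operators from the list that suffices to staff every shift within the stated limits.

11 slots to fill and no one can take more than 3, so at least ⌈11/3⌉ = 4 operators are needed.
Any 4 operators together have capacity at most 3+2+2+2 = 9 < 11 slots, so 4 can never suffice.
Eriksen, Watson, Singh, Novak, and Cho alone can cover everything: Block 1→Singh, Block 2→Novak, Block 3→Eriksen, Block 4→Cho, Block 5→Eriksen, Block 6→Cho, Block 7→Watson+Singh, Block 8→Watson, Block 9→Novak+Cho.

5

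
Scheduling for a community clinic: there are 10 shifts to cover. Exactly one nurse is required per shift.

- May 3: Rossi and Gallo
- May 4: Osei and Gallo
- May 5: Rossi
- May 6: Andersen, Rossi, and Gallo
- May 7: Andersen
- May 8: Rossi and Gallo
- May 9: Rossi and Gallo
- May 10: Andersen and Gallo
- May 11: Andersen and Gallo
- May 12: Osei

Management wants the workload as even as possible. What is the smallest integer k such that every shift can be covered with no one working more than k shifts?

With 4 nurses and 10 worker-slots to fill, someone must work at least ⌈10/4⌉ = 3 shifts, so k ≥ 3.
k = 3 works: May 3→Rossi, May 4→Osei, May 5→Rossi, May 6→Gallo, May 7→Andersen, May 8→Rossi, May 9→Gallo, May 10→Andersen, May 11→Andersen, May 12→Osei.
Loads: Osei 2, Andersen 3, Rossi 3, Gallo 2 — all ≤ 3.

3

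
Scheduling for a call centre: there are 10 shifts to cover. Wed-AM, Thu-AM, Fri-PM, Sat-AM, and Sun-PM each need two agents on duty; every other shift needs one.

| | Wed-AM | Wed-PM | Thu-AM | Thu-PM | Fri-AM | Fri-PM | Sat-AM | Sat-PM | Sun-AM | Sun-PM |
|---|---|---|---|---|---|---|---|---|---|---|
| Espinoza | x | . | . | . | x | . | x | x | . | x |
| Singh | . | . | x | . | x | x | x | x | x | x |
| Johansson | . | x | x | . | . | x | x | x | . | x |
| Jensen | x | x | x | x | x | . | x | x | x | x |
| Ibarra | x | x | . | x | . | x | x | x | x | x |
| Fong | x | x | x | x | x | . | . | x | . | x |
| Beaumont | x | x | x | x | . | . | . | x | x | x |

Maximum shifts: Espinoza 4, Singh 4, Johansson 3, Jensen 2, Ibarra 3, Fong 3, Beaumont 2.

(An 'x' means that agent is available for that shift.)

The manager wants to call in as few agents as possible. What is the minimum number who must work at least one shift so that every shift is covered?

15 slots to fill and no one can take more than 4, so at least ⌈15/4⌉ = 4 agents are needed.
Any 4 agents together have capacity at most 4+4+3+3 = 14 < 15 slots, so 4 can never suffice.
Espinoza, Singh, Johansson, Jensen, and Ibarra alone can cover everything: Wed-AM→Espinoza+Jensen, Wed-PM→Johansson, Thu-AM→Singh+Johansson, Thu-PM→Jensen, Fri-AM→Espinoza, Fri-PM→Singh+Johansson, Sat-AM→Espinoza+Ibarra, Sat-PM→Espinoza, Sun-AM→Singh, Sun-PM→Singh+Ibarra.

5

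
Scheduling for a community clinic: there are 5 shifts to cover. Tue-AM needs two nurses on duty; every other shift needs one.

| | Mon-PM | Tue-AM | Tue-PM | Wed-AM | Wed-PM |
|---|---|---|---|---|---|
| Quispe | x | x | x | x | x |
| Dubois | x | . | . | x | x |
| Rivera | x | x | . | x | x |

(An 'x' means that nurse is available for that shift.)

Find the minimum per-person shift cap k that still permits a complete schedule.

2

With 3 nurses and 6 worker-slots to fill, someone must work at least ⌈6/3⌉ = 2 shifts, so k ≥ 2.
k = 2 works: Mon-PM→Dubois, Tue-AM→Quispe+Rivera, Tue-PM→Quispe, Wed-AM→Dubois, Wed-PM→Rivera.
Loads: Quispe 2, Dubois 2, Rivera 2 — all ≤ 2.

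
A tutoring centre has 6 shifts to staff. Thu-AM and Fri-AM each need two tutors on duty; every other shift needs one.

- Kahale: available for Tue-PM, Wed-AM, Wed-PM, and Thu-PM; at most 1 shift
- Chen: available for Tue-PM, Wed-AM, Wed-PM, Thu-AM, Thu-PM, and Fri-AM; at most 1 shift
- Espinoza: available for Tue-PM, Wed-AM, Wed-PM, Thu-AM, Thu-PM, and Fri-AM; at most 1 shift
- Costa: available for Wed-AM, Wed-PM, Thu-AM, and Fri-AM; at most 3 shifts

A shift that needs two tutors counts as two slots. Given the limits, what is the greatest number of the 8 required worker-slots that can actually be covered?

6

Total capacity across all tutors is 1+1+1+3 = 6, and 8 slots are needed, so at most 6 can be filled.
An assignment achieving 6: Tue-PM→Kahale, Wed-AM→Costa, Wed-PM→Costa, Thu-AM→Chen+Espinoza, Fri-AM→Costa.
Loads: Kahale 1/1, Chen 1/1, Espinoza 1/1, Costa 3/3.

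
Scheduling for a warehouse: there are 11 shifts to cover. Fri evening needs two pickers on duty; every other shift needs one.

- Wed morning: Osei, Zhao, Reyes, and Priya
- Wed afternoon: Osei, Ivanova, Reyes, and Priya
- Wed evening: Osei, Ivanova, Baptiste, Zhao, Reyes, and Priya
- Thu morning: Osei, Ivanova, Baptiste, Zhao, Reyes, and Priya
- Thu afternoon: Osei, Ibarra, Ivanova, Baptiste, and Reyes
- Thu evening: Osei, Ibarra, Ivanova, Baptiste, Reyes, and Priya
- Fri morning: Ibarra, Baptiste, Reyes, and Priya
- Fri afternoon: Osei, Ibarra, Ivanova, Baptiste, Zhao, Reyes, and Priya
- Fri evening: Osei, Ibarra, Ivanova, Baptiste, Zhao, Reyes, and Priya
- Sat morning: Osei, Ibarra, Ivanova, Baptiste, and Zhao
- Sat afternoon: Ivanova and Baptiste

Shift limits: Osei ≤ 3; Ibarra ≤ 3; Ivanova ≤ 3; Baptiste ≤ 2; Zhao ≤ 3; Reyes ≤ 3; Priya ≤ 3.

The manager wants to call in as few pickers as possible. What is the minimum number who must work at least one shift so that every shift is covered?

12 slots to fill and no one can take more than 3, so at least ⌈12/3⌉ = 4 pickers are needed.
Osei, Ibarra, Ivanova, and Zhao alone can cover everything: Wed morning→Osei, Wed afternoon→Osei, Wed evening→Osei, Thu morning→Ivanova, Thu afternoon→Ibarra, Thu evening→Ibarra, Fri morning→Ibarra, Fri afternoon→Zhao, Fri evening→Ivanova+Zhao, Sat morning→Zhao, Sat afternoon→Ivanova.

4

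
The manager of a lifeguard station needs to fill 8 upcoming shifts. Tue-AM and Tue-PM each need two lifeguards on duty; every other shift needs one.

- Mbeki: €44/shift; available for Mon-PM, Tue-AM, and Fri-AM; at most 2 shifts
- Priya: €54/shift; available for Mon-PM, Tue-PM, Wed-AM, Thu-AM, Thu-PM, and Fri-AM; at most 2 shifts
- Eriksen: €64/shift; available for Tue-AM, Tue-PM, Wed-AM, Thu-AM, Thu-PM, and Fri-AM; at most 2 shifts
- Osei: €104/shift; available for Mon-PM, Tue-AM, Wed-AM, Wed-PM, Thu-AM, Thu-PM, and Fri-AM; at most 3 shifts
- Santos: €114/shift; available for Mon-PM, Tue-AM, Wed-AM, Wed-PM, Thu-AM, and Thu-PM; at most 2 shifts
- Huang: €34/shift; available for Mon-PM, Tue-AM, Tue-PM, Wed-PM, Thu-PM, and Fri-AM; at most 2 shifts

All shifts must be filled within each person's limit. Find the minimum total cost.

€600

Picking the cheapest available lifeguard for each shift independently would cost €410, but that ignores the shift limits.
An optimal schedule: Mon-PM→Mbeki, Tue-AM→Mbeki+Osei, Tue-PM→Huang+Priya, Wed-AM→Priya, Wed-PM→Huang, Thu-AM→Eriksen, Thu-PM→Eriksen, Fri-AM→Osei.
Total: 44 + 44 + 104 + 34 + 54 + 54 + 34 + 64 + 64 + 104 = €600.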